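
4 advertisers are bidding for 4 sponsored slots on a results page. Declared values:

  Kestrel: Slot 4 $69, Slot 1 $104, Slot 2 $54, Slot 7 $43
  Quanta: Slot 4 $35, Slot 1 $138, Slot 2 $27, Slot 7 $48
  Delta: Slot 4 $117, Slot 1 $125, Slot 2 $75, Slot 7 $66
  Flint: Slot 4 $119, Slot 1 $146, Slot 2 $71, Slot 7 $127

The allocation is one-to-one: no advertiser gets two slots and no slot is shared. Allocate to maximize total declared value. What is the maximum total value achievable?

Treat this as an assignment problem: match each advertiser to one slot.
Optimal: Kestrel→Slot 2 ($54), Quanta→Slot 1 ($138), Delta→Slot 4 ($117), Flint→Slot 7 ($127) — total 54+138+117+127 = $436.
Row-greedy (each advertiser in turn takes its best remaining slot) gives $340, worse by 96.
Next-best assignment: Kestrel→Slot 4, Quanta→Slot 1, Delta→Slot 2, Flint→Slot 7 = $409.
Checked against all permutations: $436 is optimal.

Max total: $436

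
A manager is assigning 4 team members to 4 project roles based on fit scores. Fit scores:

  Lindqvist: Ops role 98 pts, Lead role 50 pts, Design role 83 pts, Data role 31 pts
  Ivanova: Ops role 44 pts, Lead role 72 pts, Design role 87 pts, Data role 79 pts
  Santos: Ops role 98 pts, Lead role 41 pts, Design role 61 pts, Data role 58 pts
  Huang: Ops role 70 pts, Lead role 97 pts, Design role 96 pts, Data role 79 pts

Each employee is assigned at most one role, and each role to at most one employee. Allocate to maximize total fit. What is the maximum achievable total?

Optimal: Lindqvist→Design role (83 pts), Ivanova→Data role (79 pts), Santos→Ops role (98 pts), Huang→Lead role (97 pts) — total 83+79+98+97 = 357 pts.
Column-greedy (each role in turn goes to its best remaining employee) gives 340 pts, worse by 17.
Checked against all permutations: 357 pts is optimal.

Maximum total: 357 pts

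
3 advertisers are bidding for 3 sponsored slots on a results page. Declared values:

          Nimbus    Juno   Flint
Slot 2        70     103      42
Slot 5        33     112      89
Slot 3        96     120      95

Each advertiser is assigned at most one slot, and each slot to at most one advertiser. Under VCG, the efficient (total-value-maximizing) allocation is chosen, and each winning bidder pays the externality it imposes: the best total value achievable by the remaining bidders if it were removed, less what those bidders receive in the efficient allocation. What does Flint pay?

Efficient allocation: Nimbus→Slot 3 ($96), Juno→Slot 2 ($103), Flint→Slot 5 ($89); total welfare W = $288.
Flint receives Slot 5 at value $89, so the others get W − 89 = $199.
Without Flint: best allocation of the remaining 2 bidders over all 3 slots is Nimbus→Slot 3 ($96), Juno→Slot 5 ($112), total $208.
VCG payment = (others' best without Flint) − (others' welfare with Flint) = 208 − 199 = $9.

Flint pays $9.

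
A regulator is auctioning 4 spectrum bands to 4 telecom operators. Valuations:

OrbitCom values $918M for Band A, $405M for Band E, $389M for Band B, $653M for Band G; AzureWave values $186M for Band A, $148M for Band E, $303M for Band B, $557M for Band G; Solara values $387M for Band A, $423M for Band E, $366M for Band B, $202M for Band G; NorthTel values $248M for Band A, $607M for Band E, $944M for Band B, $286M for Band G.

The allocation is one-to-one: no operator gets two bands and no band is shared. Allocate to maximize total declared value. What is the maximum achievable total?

Max total: $2842M

Optimal: OrbitCom→Band A ($918M), AzureWave→Band G ($557M), Solara→Band E ($423M), NorthTel→Band B ($944M) — total 918+557+423+944 = $2842M.
Column-greedy (each band in turn goes to its best remaining operator) gives $2448M, worse by 394.
Next-best assignment: OrbitCom→Band A, AzureWave→Band G, Solara→Band B, NorthTel→Band E = $2448M.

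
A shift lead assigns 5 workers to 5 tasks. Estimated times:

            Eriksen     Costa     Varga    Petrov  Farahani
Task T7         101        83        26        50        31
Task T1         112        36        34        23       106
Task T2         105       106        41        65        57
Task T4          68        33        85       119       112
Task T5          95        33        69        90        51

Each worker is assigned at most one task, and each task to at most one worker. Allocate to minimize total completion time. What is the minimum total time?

Treat this as an assignment problem: match each worker to one task.
Optimal: Eriksen→Task T4 (68 min), Costa→Task T5 (33 min), Varga→Task T2 (41 min), Petrov→Task T1 (23 min), Farahani→Task T7 (31 min) — total 68+33+41+23+31 = 196 min.
Row-greedy (each worker in turn takes its cheapest remaining task) gives 207 min, worse by 11.
Next-best assignment: Eriksen→Task T4, Costa→Task T5, Varga→Task T7, Petrov→Task T1, Farahani→Task T2 = 207 min.

Minimum total: 196 min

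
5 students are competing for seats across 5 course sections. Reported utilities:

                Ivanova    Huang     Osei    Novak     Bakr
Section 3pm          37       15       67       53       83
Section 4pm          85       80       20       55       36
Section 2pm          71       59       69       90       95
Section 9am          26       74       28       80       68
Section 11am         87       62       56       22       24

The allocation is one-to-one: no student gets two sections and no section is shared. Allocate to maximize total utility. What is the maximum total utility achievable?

This is a one-to-one assignment (maximum-weight bipartite matching).
Optimal: Ivanova→Section 11am (87 points), Huang→Section 4pm (80 points), Osei→Section 3pm (67 points), Novak→Section 9am (80 points), Bakr→Section 2pm (95 points) — total 87+80+67+80+95 = 409 points.
Column-greedy (each section in turn goes to its best remaining student) gives 388 points, worse by 21.
Next-best assignment: Ivanova→Section 11am, Huang→Section 4pm, Osei→Section 2pm, Novak→Section 9am, Bakr→Section 3pm = 399 points.
Swapping Bakr↔Ivanova (Bakr→Section 11am 24 points, Ivanova→Section 2pm 71 points) loses 87.

Maximum total: 409 points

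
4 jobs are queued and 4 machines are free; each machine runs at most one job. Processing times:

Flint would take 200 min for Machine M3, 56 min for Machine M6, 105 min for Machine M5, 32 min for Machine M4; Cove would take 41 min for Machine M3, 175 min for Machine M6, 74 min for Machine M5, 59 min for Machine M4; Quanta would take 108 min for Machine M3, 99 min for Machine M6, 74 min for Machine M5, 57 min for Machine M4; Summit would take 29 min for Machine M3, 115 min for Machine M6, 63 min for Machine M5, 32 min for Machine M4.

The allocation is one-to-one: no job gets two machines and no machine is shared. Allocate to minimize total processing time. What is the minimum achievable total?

Minimum total: 203 min

Treat this as an assignment problem: match each job to one machine.
Optimal: Flint→Machine M6 (56 min), Cove→Machine M3 (41 min), Quanta→Machine M5 (74 min), Summit→Machine M4 (32 min) — total 56+41+74+32 = 203 min.
Column-greedy (each machine in turn goes to its cheapest remaining job) gives 216 min, worse by 13.
Next-best assignment: Flint→Machine M6, Cove→Machine M5, Quanta→Machine M4, Summit→Machine M3 = 216 min.
Swapping Quanta↔Summit (Quanta→Machine M4 57 min, Summit→Machine M5 63 min) adds 14.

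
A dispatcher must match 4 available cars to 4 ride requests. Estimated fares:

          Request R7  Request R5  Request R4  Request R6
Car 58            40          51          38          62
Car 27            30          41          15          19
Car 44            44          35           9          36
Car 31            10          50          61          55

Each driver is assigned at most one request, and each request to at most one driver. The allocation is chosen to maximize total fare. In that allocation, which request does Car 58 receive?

Optimal: Car 58→Request R6 ($62), Car 27→Request R5 ($41), Car 44→Request R7 ($44), Car 31→Request R4 ($61) — total 62+41+44+61 = $208.
Column-greedy (each request in turn goes to its best remaining driver) gives $175, worse by 33.

Car 58 receives Request R6.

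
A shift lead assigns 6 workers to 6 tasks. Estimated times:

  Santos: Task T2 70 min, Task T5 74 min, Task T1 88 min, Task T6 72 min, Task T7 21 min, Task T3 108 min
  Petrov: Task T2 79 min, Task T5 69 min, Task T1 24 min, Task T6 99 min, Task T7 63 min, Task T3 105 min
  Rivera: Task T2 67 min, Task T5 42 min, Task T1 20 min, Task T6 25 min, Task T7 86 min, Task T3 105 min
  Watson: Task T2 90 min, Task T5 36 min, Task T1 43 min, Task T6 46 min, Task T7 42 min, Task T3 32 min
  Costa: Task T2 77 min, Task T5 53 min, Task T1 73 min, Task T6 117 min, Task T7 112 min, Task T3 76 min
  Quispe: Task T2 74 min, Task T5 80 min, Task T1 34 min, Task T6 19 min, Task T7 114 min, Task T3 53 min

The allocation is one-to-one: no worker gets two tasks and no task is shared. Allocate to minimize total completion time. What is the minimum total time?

This is a one-to-one assignment (minimum-cost bipartite matching).
Optimal: Santos→Task T7 (21 min), Petrov→Task T1 (24 min), Rivera→Task T5 (42 min), Watson→Task T3 (32 min), Costa→Task T2 (77 min), Quispe→Task T6 (19 min) — total 21+24+42+32+77+19 = 215 min.
Row-greedy (each worker in turn takes its cheapest remaining task) gives 229 min, worse by 14.

Minimum total: 215 min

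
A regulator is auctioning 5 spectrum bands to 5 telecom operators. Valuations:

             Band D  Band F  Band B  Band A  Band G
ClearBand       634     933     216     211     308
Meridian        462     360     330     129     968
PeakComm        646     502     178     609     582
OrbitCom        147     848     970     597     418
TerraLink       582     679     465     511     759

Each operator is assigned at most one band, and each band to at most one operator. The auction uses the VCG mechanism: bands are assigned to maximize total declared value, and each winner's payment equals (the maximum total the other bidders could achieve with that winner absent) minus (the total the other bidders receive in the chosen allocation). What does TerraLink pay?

Efficient allocation: ClearBand→Band F ($933M), Meridian→Band G ($968M), PeakComm→Band A ($609M), OrbitCom→Band B ($970M), TerraLink→Band D ($582M); total welfare W = $4062M.
TerraLink receives Band D at value $582M, so the others get W − 582 = $3480M.
Without TerraLink: best allocation of the remaining 4 bidders over all 5 bands is ClearBand→Band F ($933M), Meridian→Band G ($968M), PeakComm→Band D ($646M), OrbitCom→Band B ($970M), total $3517M.
VCG payment = (others' best without TerraLink) − (others' welfare with TerraLink) = 3517 − 3480 = $37M.

TerraLink pays $37M.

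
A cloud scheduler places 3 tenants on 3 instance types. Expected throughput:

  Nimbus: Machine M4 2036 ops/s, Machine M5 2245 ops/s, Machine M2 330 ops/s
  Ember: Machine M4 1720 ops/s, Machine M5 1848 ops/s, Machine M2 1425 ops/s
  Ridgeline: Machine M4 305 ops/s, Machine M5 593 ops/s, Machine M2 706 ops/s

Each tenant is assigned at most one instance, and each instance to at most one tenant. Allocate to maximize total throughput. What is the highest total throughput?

Maximum total: 4671 ops/s

Optimal: Nimbus→Machine M5 (2245 ops/s), Ember→Machine M4 (1720 ops/s), Ridgeline→Machine M2 (706 ops/s) — total 2245+1720+706 = 4671 ops/s.
Column-greedy (each instance in turn goes to its best remaining tenant) gives 4590 ops/s, worse by 81.
Next-best assignment: Nimbus→Machine M4, Ember→Machine M5, Ridgeline→Machine M2 = 4590 ops/s.
Swapping Ember↔Ridgeline (Ember→Machine M2 1425 ops/s, Ridgeline→Machine M4 305 ops/s) loses 696.
Every other assignment is strictly worse.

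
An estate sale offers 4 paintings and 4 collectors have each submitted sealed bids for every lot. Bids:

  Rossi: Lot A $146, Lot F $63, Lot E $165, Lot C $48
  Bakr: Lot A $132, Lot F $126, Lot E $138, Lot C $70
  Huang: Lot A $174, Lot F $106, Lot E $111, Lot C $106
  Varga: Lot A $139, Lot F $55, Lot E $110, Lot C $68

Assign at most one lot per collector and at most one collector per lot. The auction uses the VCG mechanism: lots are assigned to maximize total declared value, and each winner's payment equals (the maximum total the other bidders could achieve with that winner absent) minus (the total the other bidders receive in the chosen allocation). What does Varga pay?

Varga pays $68.

Efficient allocation: Rossi→Lot E ($165), Bakr→Lot F ($126), Huang→Lot C ($106), Varga→Lot A ($139); total welfare W = $536.
Varga receives Lot A at value $139, so the others get W − 139 = $397.
Without Varga: best allocation of the remaining 3 bidders over all 4 lots is Rossi→Lot E ($165), Bakr→Lot F ($126), Huang→Lot A ($174), total $465.
VCG payment = (others' best without Varga) − (others' welfare with Varga) = 465 − 397 = $68.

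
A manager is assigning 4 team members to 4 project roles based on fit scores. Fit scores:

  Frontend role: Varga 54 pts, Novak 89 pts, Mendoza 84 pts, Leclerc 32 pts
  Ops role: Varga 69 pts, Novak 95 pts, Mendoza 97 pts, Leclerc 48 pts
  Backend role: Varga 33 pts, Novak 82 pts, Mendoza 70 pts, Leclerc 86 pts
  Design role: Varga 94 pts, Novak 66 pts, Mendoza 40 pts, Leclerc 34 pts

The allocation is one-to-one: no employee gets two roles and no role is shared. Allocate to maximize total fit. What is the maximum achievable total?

Optimal: Varga→Design role (94 pts), Novak→Frontend role (89 pts), Mendoza→Ops role (97 pts), Leclerc→Backend role (86 pts) — total 94+89+97+86 = 366 pts.
Row-greedy (each employee in turn takes its best remaining role) gives 359 pts, worse by 7.

Maximum total: 366 pts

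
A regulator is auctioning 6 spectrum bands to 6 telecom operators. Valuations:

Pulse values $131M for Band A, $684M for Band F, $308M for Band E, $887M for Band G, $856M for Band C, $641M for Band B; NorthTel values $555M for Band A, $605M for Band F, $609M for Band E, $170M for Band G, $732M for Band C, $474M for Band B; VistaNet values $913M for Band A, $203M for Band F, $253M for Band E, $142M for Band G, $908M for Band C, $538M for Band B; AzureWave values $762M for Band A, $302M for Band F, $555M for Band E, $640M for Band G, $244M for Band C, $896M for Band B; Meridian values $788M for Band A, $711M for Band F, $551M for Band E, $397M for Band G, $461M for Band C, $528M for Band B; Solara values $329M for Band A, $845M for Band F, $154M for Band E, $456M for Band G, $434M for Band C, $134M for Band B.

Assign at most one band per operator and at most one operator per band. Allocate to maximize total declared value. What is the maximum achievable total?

This is a one-to-one assignment (maximum-weight bipartite matching).
Optimal: Pulse→Band G ($887M), NorthTel→Band E ($609M), VistaNet→Band C ($908M), AzureWave→Band B ($896M), Meridian→Band A ($788M), Solara→Band F ($845M) — total 887+609+908+896+788+845 = $4933M.
Row-greedy (each operator in turn takes its best remaining band) gives $4293M, worse by 640.
Next-best assignment: Pulse→Band G, NorthTel→Band C, VistaNet→Band A, AzureWave→Band B, Meridian→Band E, Solara→Band F = $4824M.
Swapping Meridian↔Pulse (Meridian→Band G $397M, Pulse→Band A $131M) loses 1147.

Max total: $4933M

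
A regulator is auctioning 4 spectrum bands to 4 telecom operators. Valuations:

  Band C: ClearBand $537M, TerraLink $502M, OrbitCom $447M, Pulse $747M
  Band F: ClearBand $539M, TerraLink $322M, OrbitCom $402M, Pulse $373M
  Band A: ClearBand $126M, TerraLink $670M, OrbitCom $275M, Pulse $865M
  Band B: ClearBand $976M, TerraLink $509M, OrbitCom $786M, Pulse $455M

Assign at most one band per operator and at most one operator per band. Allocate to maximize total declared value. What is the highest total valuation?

Optimal: ClearBand→Band B ($976M), TerraLink→Band A ($670M), OrbitCom→Band F ($402M), Pulse→Band C ($747M) — total 976+670+402+747 = $2795M.
Row-greedy (each operator in turn takes its best remaining band) gives $2466M, worse by 329.
Next-best assignment: ClearBand→Band B, TerraLink→Band C, OrbitCom→Band F, Pulse→Band A = $2745M.

Max total: $2795M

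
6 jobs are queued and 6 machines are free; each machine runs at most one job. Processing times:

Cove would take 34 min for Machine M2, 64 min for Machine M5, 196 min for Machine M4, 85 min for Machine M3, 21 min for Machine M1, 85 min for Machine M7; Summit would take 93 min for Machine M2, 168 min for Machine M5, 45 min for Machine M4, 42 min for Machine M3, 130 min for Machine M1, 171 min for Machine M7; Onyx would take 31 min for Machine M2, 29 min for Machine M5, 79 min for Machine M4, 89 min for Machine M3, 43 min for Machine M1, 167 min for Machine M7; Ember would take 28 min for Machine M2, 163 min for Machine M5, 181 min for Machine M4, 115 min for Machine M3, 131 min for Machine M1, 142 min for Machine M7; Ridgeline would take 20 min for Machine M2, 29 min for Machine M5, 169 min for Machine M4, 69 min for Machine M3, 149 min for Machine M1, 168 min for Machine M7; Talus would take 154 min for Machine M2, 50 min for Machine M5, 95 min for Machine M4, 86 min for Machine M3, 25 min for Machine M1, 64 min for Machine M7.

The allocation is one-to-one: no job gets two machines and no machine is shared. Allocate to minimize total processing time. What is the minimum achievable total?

Optimal: Cove→Machine M1 (21 min), Summit→Machine M4 (45 min), Onyx→Machine M5 (29 min), Ember→Machine M2 (28 min), Ridgeline→Machine M3 (69 min), Talus→Machine M7 (64 min) — total 21+45+29+28+69+64 = 256 min.
Min-entry greedy (repeatedly take the single cheapest remaining cell) gives 357 min, worse by 101.
Next-best assignment: Cove→Machine M1, Summit→Machine M3, Onyx→Machine M4, Ember→Machine M2, Ridgeline→Machine M5, Talus→Machine M7 = 263 min.
Checked against all permutations: 256 min is optimal.

Min total: 256 min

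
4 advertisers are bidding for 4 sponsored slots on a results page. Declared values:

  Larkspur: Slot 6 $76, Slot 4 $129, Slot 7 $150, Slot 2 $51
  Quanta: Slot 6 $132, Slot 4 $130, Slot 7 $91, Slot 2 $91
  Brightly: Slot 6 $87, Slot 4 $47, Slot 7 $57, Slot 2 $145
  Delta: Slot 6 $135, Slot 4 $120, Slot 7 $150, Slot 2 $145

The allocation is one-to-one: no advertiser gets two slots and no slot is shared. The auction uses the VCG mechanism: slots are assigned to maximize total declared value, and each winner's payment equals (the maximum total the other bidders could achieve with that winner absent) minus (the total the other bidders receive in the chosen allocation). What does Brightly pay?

Brightly pays $12.

Efficient allocation: Larkspur→Slot 7 ($150), Quanta→Slot 4 ($130), Brightly→Slot 2 ($145), Delta→Slot 6 ($135); total welfare W = $560.
Brightly receives Slot 2 at value $145, so the others get W − 145 = $415.
Without Brightly: best allocation of the remaining 3 bidders over all 4 slots is Larkspur→Slot 7 ($150), Quanta→Slot 6 ($132), Delta→Slot 2 ($145), total $427.
VCG payment = (others' best without Brightly) − (others' welfare with Brightly) = 427 − 415 = $12.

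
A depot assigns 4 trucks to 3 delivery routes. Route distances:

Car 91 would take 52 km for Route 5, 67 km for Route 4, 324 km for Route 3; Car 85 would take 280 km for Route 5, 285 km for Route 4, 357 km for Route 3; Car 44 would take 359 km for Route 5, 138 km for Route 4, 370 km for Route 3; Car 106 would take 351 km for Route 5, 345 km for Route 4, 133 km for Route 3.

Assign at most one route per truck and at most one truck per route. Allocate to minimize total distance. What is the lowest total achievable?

Optimal: Car 91→Route 5 (52 km), Car 44→Route 4 (138 km), Car 106→Route 3 (133 km) — total 52+138+133 = 323 km.
Row-greedy (each truck in turn takes its cheapest remaining route) gives 707 km, worse by 384.

Minimum total: 323 km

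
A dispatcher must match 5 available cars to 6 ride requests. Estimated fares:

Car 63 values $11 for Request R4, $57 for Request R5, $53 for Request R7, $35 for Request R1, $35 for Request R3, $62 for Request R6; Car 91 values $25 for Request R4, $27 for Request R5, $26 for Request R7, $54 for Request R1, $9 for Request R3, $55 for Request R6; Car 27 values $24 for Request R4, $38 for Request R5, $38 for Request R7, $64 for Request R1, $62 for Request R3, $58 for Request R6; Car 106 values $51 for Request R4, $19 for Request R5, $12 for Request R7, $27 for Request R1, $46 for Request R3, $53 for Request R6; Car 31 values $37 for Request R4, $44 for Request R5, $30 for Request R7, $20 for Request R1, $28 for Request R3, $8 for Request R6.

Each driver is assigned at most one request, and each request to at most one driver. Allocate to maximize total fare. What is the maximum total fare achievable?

Max total: $273

Optimal: Car 63→Request R6 ($62), Car 91→Request R1 ($54), Car 27→Request R3 ($62), Car 106→Request R4 ($51), Car 31→Request R5 ($44) — total 62+54+62+51+44 = $273.
Max-entry greedy (repeatedly take the single best remaining cell) gives $247, worse by 26.
No other one-to-one assignment exceeds $273.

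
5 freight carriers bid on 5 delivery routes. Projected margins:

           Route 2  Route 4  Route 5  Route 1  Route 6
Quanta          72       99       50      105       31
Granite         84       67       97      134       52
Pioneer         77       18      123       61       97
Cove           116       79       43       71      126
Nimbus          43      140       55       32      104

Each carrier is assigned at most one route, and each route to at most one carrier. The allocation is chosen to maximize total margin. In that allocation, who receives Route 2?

Optimal: Quanta→Route 2 ($72k), Granite→Route 1 ($134k), Pioneer→Route 5 ($123k), Cove→Route 6 ($126k), Nimbus→Route 4 ($140k) — total 72+134+123+126+140 = $595k.
Column-greedy (each route in turn goes to its best remaining carrier) gives $544k, worse by 51.
Next-best assignment: Quanta→Route 1, Granite→Route 2, Pioneer→Route 5, Cove→Route 6, Nimbus→Route 4 = $578k.
Swapping Pioneer↔Granite (Pioneer→Route 1 $61k, Granite→Route 5 $97k) loses 99.
Quanta's own top route is Route 1 ($105k), but forcing Quanta→Route 1 and reassigning the rest optimally gives only $578k — worse by 17.

Quanta receives Route 2.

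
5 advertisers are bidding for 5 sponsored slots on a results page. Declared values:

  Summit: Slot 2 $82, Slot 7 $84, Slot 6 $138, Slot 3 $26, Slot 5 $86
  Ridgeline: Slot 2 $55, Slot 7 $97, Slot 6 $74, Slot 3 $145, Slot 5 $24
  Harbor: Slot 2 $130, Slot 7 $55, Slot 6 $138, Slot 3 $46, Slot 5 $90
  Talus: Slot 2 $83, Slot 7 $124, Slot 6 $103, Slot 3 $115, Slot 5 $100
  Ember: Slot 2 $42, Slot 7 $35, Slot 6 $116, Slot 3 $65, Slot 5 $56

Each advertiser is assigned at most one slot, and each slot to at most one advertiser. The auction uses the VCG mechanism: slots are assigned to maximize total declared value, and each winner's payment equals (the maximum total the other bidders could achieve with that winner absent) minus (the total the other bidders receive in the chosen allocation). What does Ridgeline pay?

Ridgeline pays $1.

Efficient allocation: Summit→Slot 5 ($86), Ridgeline→Slot 3 ($145), Harbor→Slot 2 ($130), Talus→Slot 7 ($124), Ember→Slot 6 ($116); total welfare W = $601.
Ridgeline receives Slot 3 at value $145, so the others get W − 145 = $456.
Without Ridgeline: best allocation of the remaining 4 bidders over all 5 slots is Summit→Slot 6 ($138), Harbor→Slot 2 ($130), Talus→Slot 7 ($124), Ember→Slot 3 ($65), total $457.
VCG payment = (others' best without Ridgeline) − (others' welfare with Ridgeline) = 457 − 456 = $1.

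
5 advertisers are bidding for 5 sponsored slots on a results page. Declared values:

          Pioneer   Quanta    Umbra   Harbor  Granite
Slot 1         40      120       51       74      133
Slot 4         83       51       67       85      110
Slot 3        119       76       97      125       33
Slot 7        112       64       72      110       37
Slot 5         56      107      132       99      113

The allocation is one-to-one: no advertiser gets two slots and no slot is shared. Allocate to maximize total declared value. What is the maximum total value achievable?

Max total: $599

Optimal: Pioneer→Slot 7 ($112), Quanta→Slot 1 ($120), Umbra→Slot 5 ($132), Harbor→Slot 3 ($125), Granite→Slot 4 ($110) — total 112+120+132+125+110 = $599.
Column-greedy (each slot in turn goes to its best remaining advertiser) gives $516, worse by 83.
Next-best assignment: Pioneer→Slot 3, Quanta→Slot 1, Umbra→Slot 5, Harbor→Slot 7, Granite→Slot 4 = $591.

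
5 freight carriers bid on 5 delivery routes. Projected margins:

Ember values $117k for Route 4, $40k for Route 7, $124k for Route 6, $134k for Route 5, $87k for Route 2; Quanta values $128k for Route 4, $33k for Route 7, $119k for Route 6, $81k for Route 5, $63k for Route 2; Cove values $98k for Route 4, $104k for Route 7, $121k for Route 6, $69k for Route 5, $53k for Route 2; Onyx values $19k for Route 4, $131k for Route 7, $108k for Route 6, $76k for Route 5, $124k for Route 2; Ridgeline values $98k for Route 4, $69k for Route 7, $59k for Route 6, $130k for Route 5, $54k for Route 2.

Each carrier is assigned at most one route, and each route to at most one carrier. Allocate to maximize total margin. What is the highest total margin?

Maximum total: $610k

This is the linear assignment problem.
Optimal: Ember→Route 6 ($124k), Quanta→Route 4 ($128k), Cove→Route 7 ($104k), Onyx→Route 2 ($124k), Ridgeline→Route 5 ($130k) — total 124+128+104+124+130 = $610k.
Column-greedy (each route in turn goes to its best remaining carrier) gives $566k, worse by 44.
Next-best assignment: Ember→Route 2, Quanta→Route 4, Cove→Route 6, Onyx→Route 7, Ridgeline→Route 5 = $597k.
Swapping Quanta↔Ridgeline (Quanta→Route 5 $81k, Ridgeline→Route 4 $98k) loses 79.
Checked against all permutations: $610k is optimal.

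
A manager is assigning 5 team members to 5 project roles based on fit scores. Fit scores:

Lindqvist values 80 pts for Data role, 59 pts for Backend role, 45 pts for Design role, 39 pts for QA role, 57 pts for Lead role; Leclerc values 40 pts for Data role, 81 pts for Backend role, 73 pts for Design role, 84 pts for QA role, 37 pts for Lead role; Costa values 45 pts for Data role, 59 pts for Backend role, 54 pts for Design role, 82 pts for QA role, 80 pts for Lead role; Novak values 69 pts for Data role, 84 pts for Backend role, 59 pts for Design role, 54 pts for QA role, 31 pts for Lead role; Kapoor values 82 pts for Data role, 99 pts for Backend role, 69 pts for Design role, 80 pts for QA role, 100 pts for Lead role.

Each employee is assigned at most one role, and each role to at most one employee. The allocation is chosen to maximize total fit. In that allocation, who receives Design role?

Leclerc receives Design role.

This is a one-to-one assignment (maximum-weight bipartite matching).
Optimal: Lindqvist→Data role (80 pts), Leclerc→Design role (73 pts), Costa→QA role (82 pts), Novak→Backend role (84 pts), Kapoor→Lead role (100 pts) — total 80+73+82+84+100 = 419 pts.
Next-best assignment: Lindqvist→Data role, Leclerc→Backend role, Costa→QA role, Novak→Design role, Kapoor→Lead role = 402 pts.
Leclerc's own top role is QA role (84 pts), but forcing Leclerc→QA role and reassigning the rest optimally gives only 402 pts — worse by 17.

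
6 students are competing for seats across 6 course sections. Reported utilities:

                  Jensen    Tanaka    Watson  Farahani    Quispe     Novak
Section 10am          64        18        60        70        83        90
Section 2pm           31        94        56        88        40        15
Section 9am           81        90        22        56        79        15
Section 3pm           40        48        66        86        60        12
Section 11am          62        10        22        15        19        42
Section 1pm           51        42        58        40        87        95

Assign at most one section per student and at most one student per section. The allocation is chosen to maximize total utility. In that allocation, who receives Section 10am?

Quispe receives Section 10am.

This is a one-to-one assignment (maximum-weight bipartite matching).
Optimal: Jensen→Section 11am (62 points), Tanaka→Section 9am (90 points), Watson→Section 3pm (66 points), Farahani→Section 2pm (88 points), Quispe→Section 10am (83 points), Novak→Section 1pm (95 points) — total 62+90+66+88+83+95 = 484 points.
Next-best assignment: Jensen→Section 11am, Tanaka→Section 9am, Watson→Section 3pm, Farahani→Section 2pm, Quispe→Section 1pm, Novak→Section 10am = 483 points.
Swapping Jensen↔Quispe (Jensen→Section 10am 64 points, Quispe→Section 11am 19 points) loses 62.
Every other assignment is strictly worse.
Quispe's own top section is Section 1pm (87 points), but forcing Quispe→Section 1pm and reassigning the rest optimally gives only 483 points — worse by 1.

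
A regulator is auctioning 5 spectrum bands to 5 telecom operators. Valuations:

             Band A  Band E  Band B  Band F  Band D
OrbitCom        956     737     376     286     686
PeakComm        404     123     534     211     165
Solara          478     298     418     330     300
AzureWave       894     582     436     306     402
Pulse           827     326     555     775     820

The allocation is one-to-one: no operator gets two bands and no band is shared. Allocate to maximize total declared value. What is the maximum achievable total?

Optimal: OrbitCom→Band E ($737M), PeakComm→Band B ($534M), Solara→Band F ($330M), AzureWave→Band A ($894M), Pulse→Band D ($820M) — total 737+534+330+894+820 = $3315M.
Column-greedy (each band in turn goes to its best remaining operator) gives $2588M, worse by 727.
Next-best assignment: OrbitCom→Band E, PeakComm→Band B, Solara→Band D, AzureWave→Band A, Pulse→Band F = $3240M.

Maximum total: $3315M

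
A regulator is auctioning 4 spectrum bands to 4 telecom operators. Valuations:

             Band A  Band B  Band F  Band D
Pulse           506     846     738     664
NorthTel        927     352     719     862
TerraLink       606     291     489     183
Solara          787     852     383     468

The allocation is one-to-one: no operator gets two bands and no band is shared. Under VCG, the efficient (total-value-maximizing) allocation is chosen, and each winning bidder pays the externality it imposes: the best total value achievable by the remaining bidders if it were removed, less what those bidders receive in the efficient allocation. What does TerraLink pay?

Efficient allocation: Pulse→Band F ($738M), NorthTel→Band D ($862M), TerraLink→Band A ($606M), Solara→Band B ($852M); total welfare W = $3058M.
TerraLink receives Band A at value $606M, so the others get W − 606 = $2452M.
Without TerraLink: best allocation of the remaining 3 bidders over all 4 bands is Pulse→Band F ($738M), NorthTel→Band A ($927M), Solara→Band B ($852M), total $2517M.
VCG payment = (others' best without TerraLink) − (others' welfare with TerraLink) = 2517 − 2452 = $65M.

TerraLink pays $65M.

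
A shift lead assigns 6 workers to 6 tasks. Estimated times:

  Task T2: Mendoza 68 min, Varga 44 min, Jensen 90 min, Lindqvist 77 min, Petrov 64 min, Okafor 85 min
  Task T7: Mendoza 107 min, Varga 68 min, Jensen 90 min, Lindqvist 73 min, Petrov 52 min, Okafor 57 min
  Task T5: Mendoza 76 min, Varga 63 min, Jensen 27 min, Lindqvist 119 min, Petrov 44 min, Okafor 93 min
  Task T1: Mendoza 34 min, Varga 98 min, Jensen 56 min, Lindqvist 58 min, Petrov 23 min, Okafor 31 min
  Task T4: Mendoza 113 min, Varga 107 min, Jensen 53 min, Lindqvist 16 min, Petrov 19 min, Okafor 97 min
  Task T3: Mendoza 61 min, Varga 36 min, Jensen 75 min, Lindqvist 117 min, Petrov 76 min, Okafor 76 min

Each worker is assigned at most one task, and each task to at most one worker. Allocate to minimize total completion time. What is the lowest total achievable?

Min total: 227 min

Treat this as an assignment problem: match each worker to one task.
Optimal: Mendoza→Task T2 (68 min), Varga→Task T3 (36 min), Jensen→Task T5 (27 min), Lindqvist→Task T4 (16 min), Petrov→Task T1 (23 min), Okafor→Task T7 (57 min) — total 68+36+27+16+23+57 = 227 min.
Column-greedy (each task in turn goes to its cheapest remaining worker) gives 231 min, worse by 4.
Swapping Varga↔Okafor (Varga→Task T7 68 min, Okafor→Task T3 76 min) adds 51.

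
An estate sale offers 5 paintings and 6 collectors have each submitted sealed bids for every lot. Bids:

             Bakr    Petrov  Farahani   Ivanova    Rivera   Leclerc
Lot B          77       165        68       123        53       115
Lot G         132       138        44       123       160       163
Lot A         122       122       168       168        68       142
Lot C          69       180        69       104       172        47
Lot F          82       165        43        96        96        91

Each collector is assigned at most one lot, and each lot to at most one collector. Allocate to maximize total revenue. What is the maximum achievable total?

This is the linear assignment problem.
Optimal: Ivanova→Lot B ($123), Leclerc→Lot G ($163), Farahani→Lot A ($168), Rivera→Lot C ($172), Petrov→Lot F ($165) — total 123+163+168+172+165 = $791.
Row-greedy (each collector in turn takes its best remaining lot) gives $699, worse by 92.

Max total: $791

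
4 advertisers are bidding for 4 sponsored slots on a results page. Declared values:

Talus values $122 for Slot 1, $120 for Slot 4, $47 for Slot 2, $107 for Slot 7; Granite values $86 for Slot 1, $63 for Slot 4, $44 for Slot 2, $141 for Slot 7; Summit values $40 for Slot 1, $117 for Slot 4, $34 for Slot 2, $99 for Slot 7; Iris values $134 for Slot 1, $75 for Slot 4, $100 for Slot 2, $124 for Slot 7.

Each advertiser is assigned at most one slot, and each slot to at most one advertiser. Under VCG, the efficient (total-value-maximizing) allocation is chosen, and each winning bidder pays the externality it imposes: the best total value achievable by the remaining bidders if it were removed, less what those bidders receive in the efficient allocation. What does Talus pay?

Efficient allocation: Talus→Slot 1 ($122), Granite→Slot 7 ($141), Summit→Slot 4 ($117), Iris→Slot 2 ($100); total welfare W = $480.
Talus receives Slot 1 at value $122, so the others get W − 122 = $358.
Without Talus: best allocation of the remaining 3 bidders over all 4 slots is Granite→Slot 7 ($141), Summit→Slot 4 ($117), Iris→Slot 1 ($134), total $392.
VCG payment = (others' best without Talus) − (others' welfare with Talus) = 392 − 358 = $34.

Talus pays $34.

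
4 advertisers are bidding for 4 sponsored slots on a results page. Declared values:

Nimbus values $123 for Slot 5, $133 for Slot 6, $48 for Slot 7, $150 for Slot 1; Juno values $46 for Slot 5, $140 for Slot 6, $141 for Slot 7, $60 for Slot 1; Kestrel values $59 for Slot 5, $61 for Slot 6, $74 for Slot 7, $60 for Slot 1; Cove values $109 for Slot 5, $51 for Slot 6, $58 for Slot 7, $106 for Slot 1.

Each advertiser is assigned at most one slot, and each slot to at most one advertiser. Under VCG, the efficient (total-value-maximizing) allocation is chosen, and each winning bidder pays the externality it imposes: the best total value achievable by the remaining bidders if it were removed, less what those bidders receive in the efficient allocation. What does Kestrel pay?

Efficient allocation: Nimbus→Slot 1 ($150), Juno→Slot 6 ($140), Kestrel→Slot 7 ($74), Cove→Slot 5 ($109); total welfare W = $473.
Kestrel receives Slot 7 at value $74, so the others get W − 74 = $399.
Without Kestrel: best allocation of the remaining 3 bidders over all 4 slots is Nimbus→Slot 1 ($150), Juno→Slot 7 ($141), Cove→Slot 5 ($109), total $400.
VCG payment = (others' best without Kestrel) − (others' welfare with Kestrel) = 400 − 399 = $1.

Kestrel pays $1.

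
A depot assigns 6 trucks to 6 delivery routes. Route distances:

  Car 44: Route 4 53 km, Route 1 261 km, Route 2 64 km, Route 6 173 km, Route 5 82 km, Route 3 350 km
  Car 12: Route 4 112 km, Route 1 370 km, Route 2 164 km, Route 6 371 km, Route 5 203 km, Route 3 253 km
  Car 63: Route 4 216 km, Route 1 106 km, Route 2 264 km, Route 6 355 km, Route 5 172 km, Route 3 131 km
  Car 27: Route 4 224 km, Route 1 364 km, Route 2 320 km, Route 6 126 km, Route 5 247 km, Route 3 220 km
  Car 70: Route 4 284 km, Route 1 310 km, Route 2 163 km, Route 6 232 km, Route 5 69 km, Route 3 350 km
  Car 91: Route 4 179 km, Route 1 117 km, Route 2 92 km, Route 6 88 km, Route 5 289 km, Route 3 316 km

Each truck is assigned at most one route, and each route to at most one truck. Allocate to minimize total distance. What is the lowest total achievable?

Minimum total: 619 km

Optimal: Car 44→Route 2 (64 km), Car 12→Route 4 (112 km), Car 63→Route 3 (131 km), Car 27→Route 6 (126 km), Car 70→Route 5 (69 km), Car 91→Route 1 (117 km) — total 64+112+131+126+69+117 = 619 km.
Next-best assignment: Car 44→Route 2, Car 12→Route 4, Car 63→Route 1, Car 27→Route 3, Car 70→Route 5, Car 91→Route 6 = 659 km.
Swapping Car 91↔Car 63 (Car 91→Route 3 316 km, Car 63→Route 1 106 km) adds 174.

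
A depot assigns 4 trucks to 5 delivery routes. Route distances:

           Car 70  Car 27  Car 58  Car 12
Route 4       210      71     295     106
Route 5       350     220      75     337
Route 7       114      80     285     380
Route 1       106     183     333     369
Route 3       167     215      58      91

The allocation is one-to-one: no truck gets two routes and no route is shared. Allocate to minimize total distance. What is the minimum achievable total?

Optimal: Car 70→Route 1 (106 km), Car 27→Route 4 (71 km), Car 58→Route 5 (75 km), Car 12→Route 3 (91 km) — total 106+71+75+91 = 343 km.
Min-entry greedy (repeatedly take the single cheapest remaining cell) gives 572 km, worse by 229.
No other one-to-one assignment undercuts 343 km.

Min total: 343 km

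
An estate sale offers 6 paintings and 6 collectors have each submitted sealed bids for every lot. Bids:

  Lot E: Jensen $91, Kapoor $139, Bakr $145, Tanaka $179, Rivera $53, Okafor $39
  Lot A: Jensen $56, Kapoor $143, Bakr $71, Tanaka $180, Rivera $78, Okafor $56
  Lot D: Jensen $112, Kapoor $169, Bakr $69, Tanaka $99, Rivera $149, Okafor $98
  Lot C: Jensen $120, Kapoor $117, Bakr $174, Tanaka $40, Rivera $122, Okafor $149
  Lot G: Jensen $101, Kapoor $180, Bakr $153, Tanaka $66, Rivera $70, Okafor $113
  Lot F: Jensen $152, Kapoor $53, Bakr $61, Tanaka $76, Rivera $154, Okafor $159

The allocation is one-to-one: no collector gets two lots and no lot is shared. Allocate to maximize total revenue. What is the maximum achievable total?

Optimal: Jensen→Lot F ($152), Kapoor→Lot G ($180), Bakr→Lot E ($145), Tanaka→Lot A ($180), Rivera→Lot D ($149), Okafor→Lot C ($149) — total 152+180+145+180+149+149 = $955.
Row-greedy (each collector in turn takes its best remaining lot) gives $874, worse by 81.

Max total: $955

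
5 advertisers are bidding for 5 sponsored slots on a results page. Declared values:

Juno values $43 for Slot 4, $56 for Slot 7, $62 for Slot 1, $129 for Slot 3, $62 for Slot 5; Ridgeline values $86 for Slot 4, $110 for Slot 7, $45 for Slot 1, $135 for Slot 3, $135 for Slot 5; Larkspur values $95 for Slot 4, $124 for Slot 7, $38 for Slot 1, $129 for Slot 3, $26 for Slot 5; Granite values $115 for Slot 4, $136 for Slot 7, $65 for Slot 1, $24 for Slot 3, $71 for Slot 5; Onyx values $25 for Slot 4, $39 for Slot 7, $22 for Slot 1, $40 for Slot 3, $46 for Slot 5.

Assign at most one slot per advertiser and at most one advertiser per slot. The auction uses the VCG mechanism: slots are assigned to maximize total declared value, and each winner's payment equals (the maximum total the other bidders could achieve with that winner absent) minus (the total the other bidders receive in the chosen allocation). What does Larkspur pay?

Larkspur pays $24.

Efficient allocation: Juno→Slot 3 ($129), Ridgeline→Slot 5 ($135), Larkspur→Slot 7 ($124), Granite→Slot 4 ($115), Onyx→Slot 1 ($22); total welfare W = $525.
Larkspur receives Slot 7 at value $124, so the others get W − 124 = $401.
Without Larkspur: best allocation of the remaining 4 bidders over all 5 slots is Juno→Slot 3 ($129), Ridgeline→Slot 5 ($135), Granite→Slot 7 ($136), Onyx→Slot 4 ($25), total $425.
VCG payment = (others' best without Larkspur) − (others' welfare with Larkspur) = 425 − 401 = $24.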